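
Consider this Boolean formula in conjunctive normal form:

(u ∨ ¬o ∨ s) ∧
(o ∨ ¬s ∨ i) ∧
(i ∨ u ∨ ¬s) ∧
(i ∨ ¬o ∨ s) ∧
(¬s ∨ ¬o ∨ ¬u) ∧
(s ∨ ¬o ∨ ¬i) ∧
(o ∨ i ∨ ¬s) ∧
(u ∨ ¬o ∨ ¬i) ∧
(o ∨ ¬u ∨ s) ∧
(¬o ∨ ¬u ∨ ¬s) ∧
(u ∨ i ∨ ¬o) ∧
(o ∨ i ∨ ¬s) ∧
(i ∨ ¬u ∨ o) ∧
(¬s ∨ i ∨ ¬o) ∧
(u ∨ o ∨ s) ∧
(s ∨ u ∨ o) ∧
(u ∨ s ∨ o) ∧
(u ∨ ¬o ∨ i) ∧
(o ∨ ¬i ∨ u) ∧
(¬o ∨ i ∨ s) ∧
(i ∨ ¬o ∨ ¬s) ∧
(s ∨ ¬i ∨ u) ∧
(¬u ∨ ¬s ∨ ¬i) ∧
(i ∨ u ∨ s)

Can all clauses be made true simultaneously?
No

No, the formula is not satisfiable.

No assignment of truth values to the variables can make all 24 clauses true simultaneously.

The formula is UNSAT (unsatisfiable).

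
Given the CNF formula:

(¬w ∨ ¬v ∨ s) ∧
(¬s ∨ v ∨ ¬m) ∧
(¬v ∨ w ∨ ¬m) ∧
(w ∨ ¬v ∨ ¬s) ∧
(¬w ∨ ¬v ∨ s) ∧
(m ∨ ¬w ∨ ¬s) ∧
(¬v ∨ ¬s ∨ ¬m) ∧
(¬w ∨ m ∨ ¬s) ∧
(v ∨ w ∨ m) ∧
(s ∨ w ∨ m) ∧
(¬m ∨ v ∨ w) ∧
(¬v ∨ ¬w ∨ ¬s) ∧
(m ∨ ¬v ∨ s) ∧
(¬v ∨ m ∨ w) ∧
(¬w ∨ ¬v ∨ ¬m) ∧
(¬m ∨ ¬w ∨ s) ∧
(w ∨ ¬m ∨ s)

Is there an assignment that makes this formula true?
Yes

Yes, the formula is satisfiable.

One satisfying assignment is: w=True, m=False, v=False, s=False

Verification: With this assignment, all 17 clauses evaluate to true.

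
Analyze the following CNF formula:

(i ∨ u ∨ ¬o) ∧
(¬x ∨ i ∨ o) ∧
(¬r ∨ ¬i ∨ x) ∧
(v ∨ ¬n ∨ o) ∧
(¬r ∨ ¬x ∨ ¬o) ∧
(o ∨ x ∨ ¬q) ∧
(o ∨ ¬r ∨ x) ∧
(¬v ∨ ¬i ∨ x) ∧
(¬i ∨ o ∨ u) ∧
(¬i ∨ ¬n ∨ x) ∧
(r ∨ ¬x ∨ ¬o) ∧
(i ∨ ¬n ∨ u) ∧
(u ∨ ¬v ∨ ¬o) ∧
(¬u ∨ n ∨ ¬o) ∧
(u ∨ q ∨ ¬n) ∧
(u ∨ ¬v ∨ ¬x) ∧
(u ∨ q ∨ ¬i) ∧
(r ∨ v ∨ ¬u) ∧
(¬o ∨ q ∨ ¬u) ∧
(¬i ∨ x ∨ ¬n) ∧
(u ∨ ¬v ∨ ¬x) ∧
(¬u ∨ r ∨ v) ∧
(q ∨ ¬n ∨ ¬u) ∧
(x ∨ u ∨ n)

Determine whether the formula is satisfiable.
Yes

Yes, the formula is satisfiable.

One satisfying assignment is: q=False, o=False, n=False, u=True, i=True, r=True, x=True, v=False

Verification: With this assignment, all 24 clauses evaluate to true.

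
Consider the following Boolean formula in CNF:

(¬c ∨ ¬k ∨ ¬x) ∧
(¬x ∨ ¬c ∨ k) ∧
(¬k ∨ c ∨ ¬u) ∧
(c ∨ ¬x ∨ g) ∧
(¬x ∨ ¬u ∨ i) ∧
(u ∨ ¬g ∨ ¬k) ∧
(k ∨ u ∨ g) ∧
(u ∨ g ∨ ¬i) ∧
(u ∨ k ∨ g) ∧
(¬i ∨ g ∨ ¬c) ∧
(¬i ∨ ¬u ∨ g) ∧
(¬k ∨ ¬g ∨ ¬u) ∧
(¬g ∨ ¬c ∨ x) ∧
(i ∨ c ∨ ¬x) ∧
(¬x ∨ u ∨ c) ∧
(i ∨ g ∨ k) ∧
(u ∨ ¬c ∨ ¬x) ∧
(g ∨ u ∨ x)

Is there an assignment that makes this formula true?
Yes

Yes, the formula is satisfiable.

One satisfying assignment is: c=True, k=True, x=False, g=False, u=True, i=False

Verification: With this assignment, all 18 clauses evaluate to true.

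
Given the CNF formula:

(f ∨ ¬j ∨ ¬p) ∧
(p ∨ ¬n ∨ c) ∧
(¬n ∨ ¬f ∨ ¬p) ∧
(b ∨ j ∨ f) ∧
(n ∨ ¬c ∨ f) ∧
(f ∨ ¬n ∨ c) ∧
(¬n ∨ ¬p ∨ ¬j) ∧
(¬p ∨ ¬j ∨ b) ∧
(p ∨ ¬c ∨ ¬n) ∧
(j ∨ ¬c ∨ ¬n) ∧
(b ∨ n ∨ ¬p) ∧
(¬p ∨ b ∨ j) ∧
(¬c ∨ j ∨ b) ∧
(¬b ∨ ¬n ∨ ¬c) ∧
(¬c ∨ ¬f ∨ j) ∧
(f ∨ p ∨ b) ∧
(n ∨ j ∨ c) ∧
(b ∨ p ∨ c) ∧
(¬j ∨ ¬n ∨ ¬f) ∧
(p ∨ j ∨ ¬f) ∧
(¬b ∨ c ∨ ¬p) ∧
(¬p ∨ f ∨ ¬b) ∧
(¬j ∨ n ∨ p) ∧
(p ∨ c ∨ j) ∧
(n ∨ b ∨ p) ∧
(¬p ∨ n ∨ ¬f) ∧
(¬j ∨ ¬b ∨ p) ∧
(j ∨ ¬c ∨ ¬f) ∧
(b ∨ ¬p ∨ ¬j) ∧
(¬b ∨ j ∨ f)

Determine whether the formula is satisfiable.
No

No, the formula is not satisfiable.

No assignment of truth values to the variables can make all 30 clauses true simultaneously.

The formula is UNSAT (unsatisfiable).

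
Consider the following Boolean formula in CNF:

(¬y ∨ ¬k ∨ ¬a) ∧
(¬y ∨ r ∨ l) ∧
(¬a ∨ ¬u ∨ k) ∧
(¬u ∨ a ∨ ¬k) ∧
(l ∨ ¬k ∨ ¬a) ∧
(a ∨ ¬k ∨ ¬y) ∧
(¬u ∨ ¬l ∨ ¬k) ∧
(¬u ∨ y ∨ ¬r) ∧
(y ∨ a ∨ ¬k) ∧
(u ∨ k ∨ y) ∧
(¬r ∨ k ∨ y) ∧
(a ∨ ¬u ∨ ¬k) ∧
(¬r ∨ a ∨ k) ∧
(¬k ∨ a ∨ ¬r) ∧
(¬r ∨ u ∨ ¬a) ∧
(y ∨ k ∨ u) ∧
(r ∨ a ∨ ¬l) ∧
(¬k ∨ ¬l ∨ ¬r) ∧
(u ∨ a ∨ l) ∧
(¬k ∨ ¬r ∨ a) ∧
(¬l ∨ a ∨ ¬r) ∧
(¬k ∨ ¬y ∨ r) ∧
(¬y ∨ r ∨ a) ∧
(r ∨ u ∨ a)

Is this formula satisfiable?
Yes

Yes, the formula is satisfiable.

One satisfying assignment is: y=False, l=False, u=True, k=False, r=False, a=False

Verification: With this assignment, all 24 clauses evaluate to true.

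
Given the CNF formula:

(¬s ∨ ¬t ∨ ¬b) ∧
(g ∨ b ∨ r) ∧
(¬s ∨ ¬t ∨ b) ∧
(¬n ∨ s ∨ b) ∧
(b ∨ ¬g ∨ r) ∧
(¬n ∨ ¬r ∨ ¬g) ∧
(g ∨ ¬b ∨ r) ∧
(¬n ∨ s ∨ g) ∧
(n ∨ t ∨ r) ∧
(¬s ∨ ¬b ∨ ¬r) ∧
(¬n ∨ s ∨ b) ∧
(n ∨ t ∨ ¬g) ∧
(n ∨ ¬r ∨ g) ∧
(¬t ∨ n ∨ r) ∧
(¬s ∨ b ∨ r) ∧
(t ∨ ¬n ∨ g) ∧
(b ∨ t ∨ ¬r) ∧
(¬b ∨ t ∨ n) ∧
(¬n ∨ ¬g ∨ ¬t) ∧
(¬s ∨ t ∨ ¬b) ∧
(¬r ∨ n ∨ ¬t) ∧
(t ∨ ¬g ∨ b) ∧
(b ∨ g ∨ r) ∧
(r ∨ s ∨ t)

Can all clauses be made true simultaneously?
No

No, the formula is not satisfiable.

No assignment of truth values to the variables can make all 24 clauses true simultaneously.

The formula is UNSAT (unsatisfiable).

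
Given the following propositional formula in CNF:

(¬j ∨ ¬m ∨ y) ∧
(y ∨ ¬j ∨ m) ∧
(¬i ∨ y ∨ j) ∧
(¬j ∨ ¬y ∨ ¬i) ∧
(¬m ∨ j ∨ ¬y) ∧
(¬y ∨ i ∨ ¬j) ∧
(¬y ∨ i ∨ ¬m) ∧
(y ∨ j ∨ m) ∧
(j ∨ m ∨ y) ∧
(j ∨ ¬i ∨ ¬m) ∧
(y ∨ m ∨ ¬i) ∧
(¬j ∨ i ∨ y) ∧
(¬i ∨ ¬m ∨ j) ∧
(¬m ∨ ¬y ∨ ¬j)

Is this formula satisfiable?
Yes

Yes, the formula is satisfiable.

One satisfying assignment is: m=False, i=False, j=False, y=True

Verification: With this assignment, all 14 clauses evaluate to true.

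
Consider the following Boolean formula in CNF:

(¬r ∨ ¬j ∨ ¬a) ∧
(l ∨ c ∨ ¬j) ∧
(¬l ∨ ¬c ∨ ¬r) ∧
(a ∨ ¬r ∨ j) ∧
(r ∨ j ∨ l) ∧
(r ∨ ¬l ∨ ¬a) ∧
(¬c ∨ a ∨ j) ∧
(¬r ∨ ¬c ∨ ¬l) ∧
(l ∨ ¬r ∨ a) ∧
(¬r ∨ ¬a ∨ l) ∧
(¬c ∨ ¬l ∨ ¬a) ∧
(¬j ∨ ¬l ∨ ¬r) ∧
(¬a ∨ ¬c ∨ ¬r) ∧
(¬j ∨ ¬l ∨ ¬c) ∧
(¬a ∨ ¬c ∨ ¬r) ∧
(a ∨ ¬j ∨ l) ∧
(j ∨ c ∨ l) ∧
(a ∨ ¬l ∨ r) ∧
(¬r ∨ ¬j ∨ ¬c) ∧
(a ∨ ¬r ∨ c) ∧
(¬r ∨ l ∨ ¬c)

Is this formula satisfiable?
Yes

Yes, the formula is satisfiable.

One satisfying assignment is: c=True, l=False, a=True, j=True, r=False

Verification: With this assignment, all 21 clauses evaluate to true.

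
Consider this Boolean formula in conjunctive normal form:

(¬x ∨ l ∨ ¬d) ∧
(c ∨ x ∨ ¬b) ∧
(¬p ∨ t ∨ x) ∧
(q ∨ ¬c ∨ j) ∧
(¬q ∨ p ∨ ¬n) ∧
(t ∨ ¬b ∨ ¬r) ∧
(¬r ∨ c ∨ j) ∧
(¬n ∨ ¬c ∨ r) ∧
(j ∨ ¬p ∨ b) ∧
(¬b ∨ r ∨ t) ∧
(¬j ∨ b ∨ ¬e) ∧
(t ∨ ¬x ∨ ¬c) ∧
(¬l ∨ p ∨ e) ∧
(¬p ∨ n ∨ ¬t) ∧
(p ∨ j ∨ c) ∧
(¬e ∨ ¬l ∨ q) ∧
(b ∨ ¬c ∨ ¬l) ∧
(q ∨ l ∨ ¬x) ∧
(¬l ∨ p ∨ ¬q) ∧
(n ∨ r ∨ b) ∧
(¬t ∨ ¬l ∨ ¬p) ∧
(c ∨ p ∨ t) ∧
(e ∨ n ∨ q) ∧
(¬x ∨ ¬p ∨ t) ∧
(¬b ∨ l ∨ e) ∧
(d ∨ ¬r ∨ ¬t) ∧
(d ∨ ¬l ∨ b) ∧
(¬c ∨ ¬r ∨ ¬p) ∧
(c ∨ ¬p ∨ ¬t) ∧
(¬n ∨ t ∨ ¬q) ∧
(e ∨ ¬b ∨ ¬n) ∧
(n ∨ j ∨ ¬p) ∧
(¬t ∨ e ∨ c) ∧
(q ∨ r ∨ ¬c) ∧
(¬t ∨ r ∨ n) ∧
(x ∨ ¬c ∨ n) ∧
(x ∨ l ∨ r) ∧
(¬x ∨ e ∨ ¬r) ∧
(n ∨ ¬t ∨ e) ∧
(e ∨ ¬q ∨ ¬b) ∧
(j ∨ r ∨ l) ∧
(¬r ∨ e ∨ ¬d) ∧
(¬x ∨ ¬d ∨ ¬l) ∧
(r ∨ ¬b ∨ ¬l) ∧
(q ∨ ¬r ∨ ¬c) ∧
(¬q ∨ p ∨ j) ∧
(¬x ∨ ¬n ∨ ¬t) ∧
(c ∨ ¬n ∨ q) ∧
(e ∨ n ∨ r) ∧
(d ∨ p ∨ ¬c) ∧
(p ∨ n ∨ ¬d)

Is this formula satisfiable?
No

No, the formula is not satisfiable.

No assignment of truth values to the variables can make all 51 clauses true simultaneously.

The formula is UNSAT (unsatisfiable).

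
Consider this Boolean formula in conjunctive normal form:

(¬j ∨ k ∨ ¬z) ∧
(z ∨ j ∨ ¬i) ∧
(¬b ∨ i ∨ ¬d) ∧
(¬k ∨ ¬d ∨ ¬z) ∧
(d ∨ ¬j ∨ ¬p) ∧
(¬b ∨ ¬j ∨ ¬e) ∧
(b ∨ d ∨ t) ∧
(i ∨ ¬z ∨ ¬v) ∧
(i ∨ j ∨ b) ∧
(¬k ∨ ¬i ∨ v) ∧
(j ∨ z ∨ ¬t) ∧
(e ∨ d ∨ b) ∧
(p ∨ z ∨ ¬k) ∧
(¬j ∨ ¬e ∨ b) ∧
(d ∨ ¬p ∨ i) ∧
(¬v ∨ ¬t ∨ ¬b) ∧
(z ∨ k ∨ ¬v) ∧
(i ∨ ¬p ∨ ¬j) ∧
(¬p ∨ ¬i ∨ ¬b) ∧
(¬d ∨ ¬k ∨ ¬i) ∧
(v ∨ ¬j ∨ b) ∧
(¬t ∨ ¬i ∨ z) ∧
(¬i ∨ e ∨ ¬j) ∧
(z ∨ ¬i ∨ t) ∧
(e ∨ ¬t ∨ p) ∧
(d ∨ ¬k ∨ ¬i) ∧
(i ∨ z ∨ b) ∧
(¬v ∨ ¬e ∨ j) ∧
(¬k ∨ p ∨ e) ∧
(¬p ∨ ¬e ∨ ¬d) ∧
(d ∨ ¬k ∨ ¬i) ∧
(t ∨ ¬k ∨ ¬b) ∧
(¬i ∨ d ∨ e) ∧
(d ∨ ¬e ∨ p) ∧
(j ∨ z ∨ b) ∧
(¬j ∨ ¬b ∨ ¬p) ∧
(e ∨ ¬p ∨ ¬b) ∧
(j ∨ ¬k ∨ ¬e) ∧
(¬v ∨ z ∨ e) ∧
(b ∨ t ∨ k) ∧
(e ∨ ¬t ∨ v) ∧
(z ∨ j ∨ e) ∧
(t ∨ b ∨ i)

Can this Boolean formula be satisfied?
Yes

Yes, the formula is satisfiable.

One satisfying assignment is: p=False, v=False, b=True, d=False, k=False, t=False, i=False, z=True, j=False, e=False

Verification: With this assignment, all 43 clauses evaluate to true.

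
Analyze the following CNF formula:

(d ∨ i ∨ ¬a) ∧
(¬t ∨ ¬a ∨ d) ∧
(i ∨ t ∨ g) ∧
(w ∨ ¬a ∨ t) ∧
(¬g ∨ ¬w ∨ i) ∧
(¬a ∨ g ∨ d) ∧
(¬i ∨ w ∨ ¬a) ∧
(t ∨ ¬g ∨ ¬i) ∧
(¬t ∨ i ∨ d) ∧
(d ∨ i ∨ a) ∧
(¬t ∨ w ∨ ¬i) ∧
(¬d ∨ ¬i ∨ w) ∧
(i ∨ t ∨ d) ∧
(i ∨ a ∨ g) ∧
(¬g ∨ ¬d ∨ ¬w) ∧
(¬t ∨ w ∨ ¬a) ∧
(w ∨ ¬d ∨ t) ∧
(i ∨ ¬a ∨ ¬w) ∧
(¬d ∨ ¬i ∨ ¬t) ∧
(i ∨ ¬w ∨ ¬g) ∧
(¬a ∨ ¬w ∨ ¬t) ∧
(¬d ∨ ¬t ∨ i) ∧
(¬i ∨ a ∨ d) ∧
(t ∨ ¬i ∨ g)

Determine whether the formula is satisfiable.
No

No, the formula is not satisfiable.

No assignment of truth values to the variables can make all 24 clauses true simultaneously.

The formula is UNSAT (unsatisfiable).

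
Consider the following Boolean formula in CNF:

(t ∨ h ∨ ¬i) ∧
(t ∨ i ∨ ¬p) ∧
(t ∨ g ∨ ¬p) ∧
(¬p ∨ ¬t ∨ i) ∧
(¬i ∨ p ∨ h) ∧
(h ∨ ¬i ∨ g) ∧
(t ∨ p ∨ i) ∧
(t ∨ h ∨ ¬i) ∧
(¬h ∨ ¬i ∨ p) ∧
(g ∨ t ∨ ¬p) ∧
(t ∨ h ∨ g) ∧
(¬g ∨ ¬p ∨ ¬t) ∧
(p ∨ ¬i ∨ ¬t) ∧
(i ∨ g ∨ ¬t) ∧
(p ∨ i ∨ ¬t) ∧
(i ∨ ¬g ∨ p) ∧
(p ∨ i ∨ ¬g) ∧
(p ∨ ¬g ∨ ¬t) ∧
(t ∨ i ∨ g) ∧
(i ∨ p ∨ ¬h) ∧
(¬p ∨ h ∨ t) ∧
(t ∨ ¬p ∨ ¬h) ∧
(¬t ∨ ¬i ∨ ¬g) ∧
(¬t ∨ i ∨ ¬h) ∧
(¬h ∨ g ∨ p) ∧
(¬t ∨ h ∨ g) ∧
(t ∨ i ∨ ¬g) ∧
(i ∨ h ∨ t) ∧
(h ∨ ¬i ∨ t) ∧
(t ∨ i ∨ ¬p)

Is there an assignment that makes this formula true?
Yes

Yes, the formula is satisfiable.

One satisfying assignment is: i=True, p=True, g=False, h=True, t=True

Verification: With this assignment, all 30 clauses evaluate to true.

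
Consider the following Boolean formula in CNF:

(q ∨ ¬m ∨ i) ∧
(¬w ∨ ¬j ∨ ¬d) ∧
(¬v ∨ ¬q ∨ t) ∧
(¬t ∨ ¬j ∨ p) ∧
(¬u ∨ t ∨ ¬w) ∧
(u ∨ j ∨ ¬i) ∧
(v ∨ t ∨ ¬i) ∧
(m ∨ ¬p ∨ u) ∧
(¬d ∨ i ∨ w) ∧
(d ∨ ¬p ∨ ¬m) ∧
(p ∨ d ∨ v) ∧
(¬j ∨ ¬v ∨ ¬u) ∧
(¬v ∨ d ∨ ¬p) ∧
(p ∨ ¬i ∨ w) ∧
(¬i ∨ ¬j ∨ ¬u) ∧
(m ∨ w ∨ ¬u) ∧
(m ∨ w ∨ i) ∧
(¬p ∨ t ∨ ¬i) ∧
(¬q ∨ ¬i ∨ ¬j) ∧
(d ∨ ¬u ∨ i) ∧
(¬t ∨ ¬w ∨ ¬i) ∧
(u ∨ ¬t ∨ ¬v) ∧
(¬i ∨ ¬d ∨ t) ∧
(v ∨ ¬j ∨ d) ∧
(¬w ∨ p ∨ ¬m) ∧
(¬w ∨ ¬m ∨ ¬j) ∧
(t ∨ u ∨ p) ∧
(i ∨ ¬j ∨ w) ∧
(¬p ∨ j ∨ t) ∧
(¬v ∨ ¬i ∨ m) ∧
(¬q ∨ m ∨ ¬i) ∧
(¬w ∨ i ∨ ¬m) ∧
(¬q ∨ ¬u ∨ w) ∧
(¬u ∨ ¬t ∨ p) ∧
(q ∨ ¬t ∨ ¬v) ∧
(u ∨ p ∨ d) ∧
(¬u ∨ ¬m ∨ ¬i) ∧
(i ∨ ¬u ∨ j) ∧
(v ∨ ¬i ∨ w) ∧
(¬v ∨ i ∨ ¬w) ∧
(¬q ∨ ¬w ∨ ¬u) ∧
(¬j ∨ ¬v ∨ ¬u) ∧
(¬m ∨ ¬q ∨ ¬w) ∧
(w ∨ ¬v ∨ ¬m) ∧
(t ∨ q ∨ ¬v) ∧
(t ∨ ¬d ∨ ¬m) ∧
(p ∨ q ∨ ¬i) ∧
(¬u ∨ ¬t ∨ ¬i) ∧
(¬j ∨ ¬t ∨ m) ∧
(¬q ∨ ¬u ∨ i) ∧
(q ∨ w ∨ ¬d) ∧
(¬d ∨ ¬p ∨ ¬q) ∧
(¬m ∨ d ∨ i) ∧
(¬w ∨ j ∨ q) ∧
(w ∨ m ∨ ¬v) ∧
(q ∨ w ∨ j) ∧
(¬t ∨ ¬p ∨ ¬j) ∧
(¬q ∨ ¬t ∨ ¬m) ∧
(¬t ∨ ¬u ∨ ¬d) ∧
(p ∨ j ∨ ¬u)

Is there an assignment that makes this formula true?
Yes

Yes, the formula is satisfiable.

One satisfying assignment is: d=True, u=False, q=True, m=False, i=False, p=False, v=False, t=True, w=True, j=False

Verification: With this assignment, all 60 clauses evaluate to true.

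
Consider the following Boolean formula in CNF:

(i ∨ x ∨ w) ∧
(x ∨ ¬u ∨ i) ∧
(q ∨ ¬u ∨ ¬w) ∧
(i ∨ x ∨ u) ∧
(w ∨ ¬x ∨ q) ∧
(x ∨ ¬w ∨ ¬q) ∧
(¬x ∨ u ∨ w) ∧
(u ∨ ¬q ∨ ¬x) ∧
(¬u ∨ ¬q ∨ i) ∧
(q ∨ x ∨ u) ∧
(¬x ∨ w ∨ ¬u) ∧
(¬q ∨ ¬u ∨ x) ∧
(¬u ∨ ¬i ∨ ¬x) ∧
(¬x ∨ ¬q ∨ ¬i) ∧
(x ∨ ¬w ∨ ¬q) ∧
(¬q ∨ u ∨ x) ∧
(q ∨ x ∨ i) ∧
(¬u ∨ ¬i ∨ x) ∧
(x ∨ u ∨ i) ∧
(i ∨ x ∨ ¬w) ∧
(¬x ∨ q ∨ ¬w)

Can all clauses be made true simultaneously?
No

No, the formula is not satisfiable.

No assignment of truth values to the variables can make all 21 clauses true simultaneously.

The formula is UNSAT (unsatisfiable).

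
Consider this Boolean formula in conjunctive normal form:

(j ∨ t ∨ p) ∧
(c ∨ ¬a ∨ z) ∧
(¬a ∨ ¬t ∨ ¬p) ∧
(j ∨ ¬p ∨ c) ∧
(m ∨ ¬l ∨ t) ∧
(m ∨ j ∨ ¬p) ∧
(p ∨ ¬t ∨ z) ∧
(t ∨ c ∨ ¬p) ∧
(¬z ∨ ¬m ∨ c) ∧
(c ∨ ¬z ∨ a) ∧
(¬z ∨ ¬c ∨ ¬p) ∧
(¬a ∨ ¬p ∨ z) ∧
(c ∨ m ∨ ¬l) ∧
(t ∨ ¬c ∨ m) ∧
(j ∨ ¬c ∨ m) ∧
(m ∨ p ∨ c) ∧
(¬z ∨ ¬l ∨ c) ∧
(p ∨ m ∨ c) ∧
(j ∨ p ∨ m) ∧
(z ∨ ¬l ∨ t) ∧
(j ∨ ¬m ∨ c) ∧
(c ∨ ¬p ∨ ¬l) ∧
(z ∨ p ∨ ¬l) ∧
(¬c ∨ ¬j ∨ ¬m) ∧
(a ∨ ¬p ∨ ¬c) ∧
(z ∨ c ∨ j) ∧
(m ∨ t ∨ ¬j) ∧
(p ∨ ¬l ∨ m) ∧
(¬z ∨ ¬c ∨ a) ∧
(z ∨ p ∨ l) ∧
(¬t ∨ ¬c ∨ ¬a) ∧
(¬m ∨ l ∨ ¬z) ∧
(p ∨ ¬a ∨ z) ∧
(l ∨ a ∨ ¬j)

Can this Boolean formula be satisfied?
No

No, the formula is not satisfiable.

No assignment of truth values to the variables can make all 34 clauses true simultaneously.

The formula is UNSAT (unsatisfiable).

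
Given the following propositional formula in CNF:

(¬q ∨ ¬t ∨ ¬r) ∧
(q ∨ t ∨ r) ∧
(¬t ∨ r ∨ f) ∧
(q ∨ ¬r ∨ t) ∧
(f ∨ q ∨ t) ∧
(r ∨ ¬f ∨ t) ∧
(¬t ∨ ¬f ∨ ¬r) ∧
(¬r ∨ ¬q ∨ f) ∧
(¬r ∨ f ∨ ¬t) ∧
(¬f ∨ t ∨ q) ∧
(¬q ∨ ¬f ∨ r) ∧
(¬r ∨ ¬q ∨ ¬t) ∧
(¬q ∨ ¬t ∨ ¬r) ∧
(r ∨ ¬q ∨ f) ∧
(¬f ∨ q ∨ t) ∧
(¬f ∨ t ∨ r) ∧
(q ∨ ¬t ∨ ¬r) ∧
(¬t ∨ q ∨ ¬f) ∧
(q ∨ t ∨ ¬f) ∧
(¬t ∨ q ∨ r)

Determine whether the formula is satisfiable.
Yes

Yes, the formula is satisfiable.

One satisfying assignment is: q=True, r=True, f=True, t=False

Verification: With this assignment, all 20 clauses evaluate to true.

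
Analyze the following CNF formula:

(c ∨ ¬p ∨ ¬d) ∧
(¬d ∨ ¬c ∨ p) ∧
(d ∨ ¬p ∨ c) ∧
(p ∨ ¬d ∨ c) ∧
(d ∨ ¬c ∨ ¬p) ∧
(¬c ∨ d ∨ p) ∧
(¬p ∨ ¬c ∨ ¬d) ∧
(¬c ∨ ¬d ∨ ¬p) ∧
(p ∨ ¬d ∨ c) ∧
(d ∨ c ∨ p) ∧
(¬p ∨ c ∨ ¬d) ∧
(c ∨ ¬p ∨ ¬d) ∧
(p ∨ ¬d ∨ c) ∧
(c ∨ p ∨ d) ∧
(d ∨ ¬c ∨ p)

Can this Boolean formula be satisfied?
No

No, the formula is not satisfiable.

No assignment of truth values to the variables can make all 15 clauses true simultaneously.

The formula is UNSAT (unsatisfiable).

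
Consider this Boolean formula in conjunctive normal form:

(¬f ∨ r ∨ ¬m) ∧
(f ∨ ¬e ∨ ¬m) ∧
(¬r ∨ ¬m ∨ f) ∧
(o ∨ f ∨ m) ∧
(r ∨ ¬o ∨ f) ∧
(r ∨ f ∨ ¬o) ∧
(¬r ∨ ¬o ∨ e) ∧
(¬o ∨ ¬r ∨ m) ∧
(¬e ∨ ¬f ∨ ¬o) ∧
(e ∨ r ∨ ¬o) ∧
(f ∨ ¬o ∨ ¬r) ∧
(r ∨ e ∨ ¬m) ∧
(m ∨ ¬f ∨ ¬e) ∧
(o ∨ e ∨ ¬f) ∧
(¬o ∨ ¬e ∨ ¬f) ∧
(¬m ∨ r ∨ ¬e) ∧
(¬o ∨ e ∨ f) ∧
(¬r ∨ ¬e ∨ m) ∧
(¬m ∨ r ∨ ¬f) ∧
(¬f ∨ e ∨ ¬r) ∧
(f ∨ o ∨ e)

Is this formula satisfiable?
Yes

Yes, the formula is satisfiable.

One satisfying assignment is: e=True, r=True, f=True, m=True, o=False

Verification: With this assignment, all 21 clauses evaluate to true.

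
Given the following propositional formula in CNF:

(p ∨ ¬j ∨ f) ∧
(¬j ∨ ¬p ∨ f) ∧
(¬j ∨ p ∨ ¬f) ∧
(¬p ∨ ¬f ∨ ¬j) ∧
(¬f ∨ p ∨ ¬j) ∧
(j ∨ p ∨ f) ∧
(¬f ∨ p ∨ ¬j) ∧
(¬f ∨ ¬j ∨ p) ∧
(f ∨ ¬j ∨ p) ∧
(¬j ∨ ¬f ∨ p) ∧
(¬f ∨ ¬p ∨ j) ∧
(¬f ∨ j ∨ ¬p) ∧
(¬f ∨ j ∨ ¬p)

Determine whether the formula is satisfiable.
Yes

Yes, the formula is satisfiable.

One satisfying assignment is: f=True, p=False, j=False

Verification: With this assignment, all 13 clauses evaluate to true.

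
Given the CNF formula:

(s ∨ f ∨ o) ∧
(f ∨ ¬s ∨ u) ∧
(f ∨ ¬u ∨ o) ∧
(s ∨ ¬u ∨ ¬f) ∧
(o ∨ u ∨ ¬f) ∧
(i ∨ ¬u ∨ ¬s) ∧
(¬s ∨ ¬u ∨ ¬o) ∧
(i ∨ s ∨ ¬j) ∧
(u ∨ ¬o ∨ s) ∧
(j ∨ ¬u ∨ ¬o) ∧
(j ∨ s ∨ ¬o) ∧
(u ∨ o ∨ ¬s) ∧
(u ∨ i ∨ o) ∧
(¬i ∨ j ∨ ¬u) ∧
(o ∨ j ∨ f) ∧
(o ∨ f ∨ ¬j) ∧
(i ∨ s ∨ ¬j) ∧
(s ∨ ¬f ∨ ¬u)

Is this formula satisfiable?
Yes

Yes, the formula is satisfiable.

One satisfying assignment is: o=True, j=False, s=True, f=True, u=False, i=False

Verification: With this assignment, all 18 clauses evaluate to true.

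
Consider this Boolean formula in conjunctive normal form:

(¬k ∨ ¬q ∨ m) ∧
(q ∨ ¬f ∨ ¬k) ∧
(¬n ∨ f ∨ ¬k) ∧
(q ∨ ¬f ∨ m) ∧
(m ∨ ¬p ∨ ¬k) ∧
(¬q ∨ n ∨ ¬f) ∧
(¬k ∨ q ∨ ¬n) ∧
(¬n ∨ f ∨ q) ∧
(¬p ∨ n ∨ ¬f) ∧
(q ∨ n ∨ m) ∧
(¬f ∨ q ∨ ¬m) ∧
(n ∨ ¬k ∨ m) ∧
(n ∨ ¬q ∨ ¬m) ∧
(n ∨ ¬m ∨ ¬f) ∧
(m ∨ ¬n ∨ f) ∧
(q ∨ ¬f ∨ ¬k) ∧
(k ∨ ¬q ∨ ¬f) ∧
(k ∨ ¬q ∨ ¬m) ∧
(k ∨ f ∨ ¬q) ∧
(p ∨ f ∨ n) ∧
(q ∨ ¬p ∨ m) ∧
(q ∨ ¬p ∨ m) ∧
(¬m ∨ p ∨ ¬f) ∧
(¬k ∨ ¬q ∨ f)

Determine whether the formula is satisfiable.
Yes

Yes, the formula is satisfiable.

One satisfying assignment is: q=False, p=True, f=False, k=True, m=True, n=False

Verification: With this assignment, all 24 clauses evaluate to true.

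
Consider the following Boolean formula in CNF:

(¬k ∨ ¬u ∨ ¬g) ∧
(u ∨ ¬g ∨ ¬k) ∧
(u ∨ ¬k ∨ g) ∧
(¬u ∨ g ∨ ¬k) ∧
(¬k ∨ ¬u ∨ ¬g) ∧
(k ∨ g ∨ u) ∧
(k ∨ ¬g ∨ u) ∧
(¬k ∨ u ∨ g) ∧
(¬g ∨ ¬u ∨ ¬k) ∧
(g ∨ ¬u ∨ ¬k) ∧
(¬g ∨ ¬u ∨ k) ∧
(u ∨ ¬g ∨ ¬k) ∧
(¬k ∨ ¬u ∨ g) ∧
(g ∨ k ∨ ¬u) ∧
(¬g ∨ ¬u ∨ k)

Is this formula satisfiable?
No

No, the formula is not satisfiable.

No assignment of truth values to the variables can make all 15 clauses true simultaneously.

The formula is UNSAT (unsatisfiable).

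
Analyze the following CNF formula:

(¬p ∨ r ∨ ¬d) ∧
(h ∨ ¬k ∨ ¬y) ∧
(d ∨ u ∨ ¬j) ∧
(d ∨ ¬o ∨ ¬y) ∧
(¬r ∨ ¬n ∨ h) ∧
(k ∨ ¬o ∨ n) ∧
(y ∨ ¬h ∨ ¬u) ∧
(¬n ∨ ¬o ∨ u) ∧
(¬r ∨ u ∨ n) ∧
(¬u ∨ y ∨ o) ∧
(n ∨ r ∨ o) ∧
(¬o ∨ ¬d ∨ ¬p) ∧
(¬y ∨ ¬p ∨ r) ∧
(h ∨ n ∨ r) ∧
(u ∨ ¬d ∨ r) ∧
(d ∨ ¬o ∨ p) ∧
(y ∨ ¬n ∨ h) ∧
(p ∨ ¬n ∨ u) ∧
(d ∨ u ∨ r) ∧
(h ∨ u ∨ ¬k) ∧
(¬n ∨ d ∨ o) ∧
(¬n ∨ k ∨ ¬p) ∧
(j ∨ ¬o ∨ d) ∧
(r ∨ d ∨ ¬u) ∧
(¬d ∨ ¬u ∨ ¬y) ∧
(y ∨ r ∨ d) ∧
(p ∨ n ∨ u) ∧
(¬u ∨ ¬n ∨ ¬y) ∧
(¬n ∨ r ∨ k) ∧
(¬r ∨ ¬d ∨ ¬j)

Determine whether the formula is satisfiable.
Yes

Yes, the formula is satisfiable.

One satisfying assignment is: y=True, n=False, r=True, j=False, k=False, d=False, h=False, o=False, u=True, p=False

Verification: With this assignment, all 30 clauses evaluate to true.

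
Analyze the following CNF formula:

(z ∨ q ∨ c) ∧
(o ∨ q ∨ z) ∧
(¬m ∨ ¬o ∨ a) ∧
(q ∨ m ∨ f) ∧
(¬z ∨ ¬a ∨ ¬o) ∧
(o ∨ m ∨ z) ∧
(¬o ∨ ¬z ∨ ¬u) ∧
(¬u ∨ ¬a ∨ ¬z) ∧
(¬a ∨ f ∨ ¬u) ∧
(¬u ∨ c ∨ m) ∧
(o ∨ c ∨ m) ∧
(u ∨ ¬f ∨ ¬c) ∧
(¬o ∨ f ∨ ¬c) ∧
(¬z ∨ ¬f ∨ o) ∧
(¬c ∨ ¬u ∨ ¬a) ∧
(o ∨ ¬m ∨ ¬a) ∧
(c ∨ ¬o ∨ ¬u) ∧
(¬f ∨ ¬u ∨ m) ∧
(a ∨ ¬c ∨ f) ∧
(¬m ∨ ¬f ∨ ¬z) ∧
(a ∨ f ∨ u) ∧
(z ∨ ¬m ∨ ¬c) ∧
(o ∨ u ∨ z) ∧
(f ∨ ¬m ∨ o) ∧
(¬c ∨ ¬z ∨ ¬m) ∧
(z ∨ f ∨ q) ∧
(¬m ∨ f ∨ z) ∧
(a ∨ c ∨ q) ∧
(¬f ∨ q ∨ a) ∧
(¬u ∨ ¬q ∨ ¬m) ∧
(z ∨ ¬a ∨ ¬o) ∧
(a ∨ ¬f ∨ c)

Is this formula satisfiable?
Yes

Yes, the formula is satisfiable.

One satisfying assignment is: f=False, u=False, m=False, z=True, q=True, a=True, c=True, o=False

Verification: With this assignment, all 32 clauses evaluate to true.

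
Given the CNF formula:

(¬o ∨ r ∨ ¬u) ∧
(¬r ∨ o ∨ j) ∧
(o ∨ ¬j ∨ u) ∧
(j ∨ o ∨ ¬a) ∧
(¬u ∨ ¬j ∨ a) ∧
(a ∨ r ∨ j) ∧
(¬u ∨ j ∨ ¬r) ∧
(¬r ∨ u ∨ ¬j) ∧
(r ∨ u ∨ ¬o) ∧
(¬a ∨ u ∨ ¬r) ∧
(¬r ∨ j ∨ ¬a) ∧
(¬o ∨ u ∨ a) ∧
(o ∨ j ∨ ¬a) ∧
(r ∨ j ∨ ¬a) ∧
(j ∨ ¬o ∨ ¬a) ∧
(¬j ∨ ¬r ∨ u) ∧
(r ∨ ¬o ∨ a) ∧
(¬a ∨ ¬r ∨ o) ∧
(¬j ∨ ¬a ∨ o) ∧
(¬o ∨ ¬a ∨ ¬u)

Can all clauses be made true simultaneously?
No

No, the formula is not satisfiable.

No assignment of truth values to the variables can make all 20 clauses true simultaneously.

The formula is UNSAT (unsatisfiable).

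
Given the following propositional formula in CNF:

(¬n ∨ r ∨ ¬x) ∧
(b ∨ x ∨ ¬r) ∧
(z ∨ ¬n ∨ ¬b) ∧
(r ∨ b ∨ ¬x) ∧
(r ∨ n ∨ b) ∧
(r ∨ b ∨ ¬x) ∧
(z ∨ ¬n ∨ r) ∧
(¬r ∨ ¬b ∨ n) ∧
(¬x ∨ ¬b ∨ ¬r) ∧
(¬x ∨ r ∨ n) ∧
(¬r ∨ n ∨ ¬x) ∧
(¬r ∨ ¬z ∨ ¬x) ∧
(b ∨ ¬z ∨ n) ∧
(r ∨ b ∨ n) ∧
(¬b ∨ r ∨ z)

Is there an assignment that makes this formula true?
Yes

Yes, the formula is satisfiable.

One satisfying assignment is: r=False, n=False, x=False, b=True, z=True

Verification: With this assignment, all 15 clauses evaluate to true.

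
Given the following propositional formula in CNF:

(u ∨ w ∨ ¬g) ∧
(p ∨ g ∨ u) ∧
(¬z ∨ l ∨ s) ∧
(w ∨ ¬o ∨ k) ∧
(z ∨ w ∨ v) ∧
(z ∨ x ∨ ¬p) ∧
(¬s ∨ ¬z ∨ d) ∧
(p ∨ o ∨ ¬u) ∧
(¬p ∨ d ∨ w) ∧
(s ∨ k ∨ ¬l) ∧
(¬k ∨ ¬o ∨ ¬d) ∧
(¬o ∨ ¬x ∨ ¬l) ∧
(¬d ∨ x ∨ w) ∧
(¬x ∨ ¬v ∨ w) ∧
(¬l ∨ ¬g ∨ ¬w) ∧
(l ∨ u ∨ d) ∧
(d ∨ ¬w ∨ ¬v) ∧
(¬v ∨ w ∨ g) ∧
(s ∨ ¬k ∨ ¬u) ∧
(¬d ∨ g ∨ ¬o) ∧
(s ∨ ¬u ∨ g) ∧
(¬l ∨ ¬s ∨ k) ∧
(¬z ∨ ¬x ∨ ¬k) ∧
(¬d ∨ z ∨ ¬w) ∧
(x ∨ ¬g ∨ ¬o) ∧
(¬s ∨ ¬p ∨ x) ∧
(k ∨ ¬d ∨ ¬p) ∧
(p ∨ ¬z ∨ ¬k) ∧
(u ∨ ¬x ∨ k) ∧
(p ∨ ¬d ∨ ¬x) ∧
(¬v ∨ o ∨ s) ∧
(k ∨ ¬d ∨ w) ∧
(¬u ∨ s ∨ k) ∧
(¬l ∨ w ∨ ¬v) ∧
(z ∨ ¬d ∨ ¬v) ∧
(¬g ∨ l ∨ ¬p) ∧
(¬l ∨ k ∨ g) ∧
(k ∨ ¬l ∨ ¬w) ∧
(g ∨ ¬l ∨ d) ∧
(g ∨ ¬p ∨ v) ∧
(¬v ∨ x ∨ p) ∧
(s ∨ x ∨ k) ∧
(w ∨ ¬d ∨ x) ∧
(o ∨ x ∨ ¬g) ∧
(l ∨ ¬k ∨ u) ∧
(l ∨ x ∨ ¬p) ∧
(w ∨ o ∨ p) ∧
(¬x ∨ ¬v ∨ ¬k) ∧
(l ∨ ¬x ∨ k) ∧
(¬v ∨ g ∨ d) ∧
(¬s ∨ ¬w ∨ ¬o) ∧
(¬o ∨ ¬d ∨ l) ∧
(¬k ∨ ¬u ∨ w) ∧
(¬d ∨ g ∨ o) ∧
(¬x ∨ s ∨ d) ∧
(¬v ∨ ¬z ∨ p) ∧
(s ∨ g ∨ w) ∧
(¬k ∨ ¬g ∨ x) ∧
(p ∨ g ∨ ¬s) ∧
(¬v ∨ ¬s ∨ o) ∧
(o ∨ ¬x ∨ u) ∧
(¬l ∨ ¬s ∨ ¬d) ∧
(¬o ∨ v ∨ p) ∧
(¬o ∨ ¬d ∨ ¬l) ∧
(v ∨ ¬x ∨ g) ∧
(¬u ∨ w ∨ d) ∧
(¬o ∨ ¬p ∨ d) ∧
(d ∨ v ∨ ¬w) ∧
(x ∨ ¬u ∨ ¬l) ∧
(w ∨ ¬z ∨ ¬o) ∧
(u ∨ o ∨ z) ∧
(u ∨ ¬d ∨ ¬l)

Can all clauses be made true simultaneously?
No

No, the formula is not satisfiable.

No assignment of truth values to the variables can make all 72 clauses true simultaneously.

The formula is UNSAT (unsatisfiable).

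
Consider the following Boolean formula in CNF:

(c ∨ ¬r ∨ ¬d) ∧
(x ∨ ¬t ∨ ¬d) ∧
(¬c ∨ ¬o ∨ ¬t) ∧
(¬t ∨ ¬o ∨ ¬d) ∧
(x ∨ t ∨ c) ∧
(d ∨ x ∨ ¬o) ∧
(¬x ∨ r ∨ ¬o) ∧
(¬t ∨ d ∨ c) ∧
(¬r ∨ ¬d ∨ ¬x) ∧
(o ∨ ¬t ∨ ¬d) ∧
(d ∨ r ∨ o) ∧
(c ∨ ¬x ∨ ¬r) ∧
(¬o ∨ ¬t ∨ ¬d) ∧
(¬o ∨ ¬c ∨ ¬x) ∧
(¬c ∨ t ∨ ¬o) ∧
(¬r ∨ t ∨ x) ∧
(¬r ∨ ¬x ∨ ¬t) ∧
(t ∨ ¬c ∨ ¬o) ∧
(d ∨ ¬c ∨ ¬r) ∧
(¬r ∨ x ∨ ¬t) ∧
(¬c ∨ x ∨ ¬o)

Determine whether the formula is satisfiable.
Yes

Yes, the formula is satisfiable.

One satisfying assignment is: o=False, x=False, r=False, t=False, d=True, c=True

Verification: With this assignment, all 21 clauses evaluate to true.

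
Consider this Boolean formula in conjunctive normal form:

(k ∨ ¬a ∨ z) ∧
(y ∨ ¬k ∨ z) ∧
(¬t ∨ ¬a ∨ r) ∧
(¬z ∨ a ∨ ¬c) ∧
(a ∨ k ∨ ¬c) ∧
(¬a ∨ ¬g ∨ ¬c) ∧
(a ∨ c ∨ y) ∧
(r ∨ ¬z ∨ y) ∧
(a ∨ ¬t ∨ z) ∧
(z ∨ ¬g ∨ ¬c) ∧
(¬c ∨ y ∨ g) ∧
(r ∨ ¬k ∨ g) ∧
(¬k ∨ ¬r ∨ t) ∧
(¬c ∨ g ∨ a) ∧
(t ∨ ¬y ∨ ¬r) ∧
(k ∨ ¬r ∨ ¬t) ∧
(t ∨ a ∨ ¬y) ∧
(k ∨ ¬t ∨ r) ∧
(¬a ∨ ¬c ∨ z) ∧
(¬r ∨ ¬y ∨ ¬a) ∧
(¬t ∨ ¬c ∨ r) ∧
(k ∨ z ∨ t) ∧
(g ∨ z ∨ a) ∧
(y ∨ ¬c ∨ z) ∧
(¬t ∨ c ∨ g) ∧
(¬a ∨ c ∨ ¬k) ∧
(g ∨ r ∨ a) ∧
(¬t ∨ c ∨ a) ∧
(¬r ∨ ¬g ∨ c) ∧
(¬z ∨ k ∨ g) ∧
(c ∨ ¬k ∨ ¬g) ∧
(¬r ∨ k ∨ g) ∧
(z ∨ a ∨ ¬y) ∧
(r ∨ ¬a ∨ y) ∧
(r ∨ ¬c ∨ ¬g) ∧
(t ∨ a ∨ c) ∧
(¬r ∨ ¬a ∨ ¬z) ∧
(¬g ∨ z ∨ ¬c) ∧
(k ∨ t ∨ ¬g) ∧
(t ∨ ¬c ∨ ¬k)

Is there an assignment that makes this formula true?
No

No, the formula is not satisfiable.

No assignment of truth values to the variables can make all 40 clauses true simultaneously.

The formula is UNSAT (unsatisfiable).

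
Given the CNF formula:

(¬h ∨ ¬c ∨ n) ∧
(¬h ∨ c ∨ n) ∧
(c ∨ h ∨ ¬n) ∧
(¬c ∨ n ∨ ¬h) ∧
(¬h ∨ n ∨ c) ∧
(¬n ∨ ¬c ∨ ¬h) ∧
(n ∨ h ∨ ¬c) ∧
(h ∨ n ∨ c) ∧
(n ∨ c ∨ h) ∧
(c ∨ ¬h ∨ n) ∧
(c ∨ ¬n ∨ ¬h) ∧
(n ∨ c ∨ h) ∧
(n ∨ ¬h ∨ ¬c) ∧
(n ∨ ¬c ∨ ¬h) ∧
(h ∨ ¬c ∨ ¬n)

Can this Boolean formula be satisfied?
No

No, the formula is not satisfiable.

No assignment of truth values to the variables can make all 15 clauses true simultaneously.

The formula is UNSAT (unsatisfiable).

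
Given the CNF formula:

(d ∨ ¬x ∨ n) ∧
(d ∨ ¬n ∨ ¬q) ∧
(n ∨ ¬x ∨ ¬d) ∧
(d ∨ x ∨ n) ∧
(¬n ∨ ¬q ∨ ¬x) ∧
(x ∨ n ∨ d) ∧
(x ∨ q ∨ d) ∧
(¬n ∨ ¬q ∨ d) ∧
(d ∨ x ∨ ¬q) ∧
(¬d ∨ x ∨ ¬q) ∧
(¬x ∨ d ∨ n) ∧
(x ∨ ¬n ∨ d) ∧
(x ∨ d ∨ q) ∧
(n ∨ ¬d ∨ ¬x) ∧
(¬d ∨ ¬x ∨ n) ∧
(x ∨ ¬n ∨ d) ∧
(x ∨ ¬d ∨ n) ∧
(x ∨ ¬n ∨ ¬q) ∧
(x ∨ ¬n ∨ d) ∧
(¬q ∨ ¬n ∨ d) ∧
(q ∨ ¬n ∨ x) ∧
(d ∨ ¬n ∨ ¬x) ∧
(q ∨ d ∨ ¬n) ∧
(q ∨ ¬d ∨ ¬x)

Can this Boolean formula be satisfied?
No

No, the formula is not satisfiable.

No assignment of truth values to the variables can make all 24 clauses true simultaneously.

The formula is UNSAT (unsatisfiable).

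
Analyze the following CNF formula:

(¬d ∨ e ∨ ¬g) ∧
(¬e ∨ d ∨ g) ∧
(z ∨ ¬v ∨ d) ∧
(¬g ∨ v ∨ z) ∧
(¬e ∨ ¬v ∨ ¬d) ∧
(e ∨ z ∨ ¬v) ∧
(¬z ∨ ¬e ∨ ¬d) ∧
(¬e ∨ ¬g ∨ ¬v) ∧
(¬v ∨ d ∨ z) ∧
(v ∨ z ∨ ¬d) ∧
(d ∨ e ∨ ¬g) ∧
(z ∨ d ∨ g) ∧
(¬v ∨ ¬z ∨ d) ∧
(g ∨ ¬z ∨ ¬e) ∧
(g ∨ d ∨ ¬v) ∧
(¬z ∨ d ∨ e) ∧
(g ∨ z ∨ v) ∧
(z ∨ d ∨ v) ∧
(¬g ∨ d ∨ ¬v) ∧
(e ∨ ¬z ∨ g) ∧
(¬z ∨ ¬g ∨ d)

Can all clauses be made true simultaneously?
No

No, the formula is not satisfiable.

No assignment of truth values to the variables can make all 21 clauses true simultaneously.

The formula is UNSAT (unsatisfiable).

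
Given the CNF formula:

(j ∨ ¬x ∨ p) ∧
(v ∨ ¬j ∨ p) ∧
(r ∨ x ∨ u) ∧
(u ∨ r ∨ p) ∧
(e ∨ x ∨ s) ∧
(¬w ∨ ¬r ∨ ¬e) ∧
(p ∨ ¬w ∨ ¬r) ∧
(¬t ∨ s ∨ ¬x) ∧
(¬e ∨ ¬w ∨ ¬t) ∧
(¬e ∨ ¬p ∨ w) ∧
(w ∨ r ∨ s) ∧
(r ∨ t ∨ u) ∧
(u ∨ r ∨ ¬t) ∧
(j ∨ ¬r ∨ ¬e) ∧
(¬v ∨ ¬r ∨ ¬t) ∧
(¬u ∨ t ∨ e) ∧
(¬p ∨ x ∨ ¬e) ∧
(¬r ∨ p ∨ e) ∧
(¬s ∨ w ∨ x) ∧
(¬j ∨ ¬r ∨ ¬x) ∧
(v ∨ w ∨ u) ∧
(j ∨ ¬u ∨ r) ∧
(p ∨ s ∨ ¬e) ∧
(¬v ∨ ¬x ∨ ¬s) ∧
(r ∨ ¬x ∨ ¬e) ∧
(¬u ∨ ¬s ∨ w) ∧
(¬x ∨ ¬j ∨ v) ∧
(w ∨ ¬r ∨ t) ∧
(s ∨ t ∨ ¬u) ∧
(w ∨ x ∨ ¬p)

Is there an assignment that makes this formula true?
Yes

Yes, the formula is satisfiable.

One satisfying assignment is: w=True, j=False, e=False, x=True, p=True, r=True, u=False, s=False, v=False, t=False

Verification: With this assignment, all 30 clauses evaluate to true.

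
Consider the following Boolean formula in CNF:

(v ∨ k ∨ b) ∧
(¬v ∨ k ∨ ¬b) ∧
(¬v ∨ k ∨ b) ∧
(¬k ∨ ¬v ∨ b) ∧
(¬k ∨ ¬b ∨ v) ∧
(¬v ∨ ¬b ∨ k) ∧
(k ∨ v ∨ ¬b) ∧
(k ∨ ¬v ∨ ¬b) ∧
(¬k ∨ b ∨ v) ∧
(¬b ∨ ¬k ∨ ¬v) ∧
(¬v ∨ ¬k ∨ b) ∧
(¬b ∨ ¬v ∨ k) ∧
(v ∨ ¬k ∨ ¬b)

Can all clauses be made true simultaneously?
No

No, the formula is not satisfiable.

No assignment of truth values to the variables can make all 13 clauses true simultaneously.

The formula is UNSAT (unsatisfiable).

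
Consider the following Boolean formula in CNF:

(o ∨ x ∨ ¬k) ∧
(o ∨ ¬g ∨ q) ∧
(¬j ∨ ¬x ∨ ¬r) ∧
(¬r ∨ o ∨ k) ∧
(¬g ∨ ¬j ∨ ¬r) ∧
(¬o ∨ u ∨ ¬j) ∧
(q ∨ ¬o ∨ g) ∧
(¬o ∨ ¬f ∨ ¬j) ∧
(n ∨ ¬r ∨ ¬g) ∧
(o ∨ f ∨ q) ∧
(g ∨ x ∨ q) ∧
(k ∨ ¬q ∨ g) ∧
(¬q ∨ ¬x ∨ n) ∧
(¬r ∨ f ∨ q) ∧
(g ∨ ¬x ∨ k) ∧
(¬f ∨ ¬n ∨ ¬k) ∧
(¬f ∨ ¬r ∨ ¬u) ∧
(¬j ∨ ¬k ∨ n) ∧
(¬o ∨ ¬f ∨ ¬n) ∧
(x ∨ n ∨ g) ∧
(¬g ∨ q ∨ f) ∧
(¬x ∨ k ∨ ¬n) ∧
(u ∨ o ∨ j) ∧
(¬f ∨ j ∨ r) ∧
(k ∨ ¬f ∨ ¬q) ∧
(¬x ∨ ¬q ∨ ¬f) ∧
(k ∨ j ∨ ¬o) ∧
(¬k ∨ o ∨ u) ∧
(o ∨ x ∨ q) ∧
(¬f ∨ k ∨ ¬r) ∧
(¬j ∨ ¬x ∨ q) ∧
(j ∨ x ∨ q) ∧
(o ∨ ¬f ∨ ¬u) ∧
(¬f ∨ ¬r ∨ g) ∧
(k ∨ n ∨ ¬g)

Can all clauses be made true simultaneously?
Yes

Yes, the formula is satisfiable.

One satisfying assignment is: o=True, u=False, n=False, x=False, f=False, r=False, j=False, q=True, g=True, k=True

Verification: With this assignment, all 35 clauses evaluate to true.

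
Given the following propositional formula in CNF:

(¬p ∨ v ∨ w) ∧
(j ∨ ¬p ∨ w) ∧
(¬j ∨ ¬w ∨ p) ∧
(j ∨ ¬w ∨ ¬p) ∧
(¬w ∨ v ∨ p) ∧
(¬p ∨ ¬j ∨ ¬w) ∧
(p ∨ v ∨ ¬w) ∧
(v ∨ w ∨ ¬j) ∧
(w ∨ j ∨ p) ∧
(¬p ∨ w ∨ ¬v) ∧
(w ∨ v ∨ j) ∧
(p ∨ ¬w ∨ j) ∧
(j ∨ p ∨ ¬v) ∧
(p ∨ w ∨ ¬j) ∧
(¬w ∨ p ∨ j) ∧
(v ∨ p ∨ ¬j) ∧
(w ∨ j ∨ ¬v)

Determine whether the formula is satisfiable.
No

No, the formula is not satisfiable.

No assignment of truth values to the variables can make all 17 clauses true simultaneously.

The formula is UNSAT (unsatisfiable).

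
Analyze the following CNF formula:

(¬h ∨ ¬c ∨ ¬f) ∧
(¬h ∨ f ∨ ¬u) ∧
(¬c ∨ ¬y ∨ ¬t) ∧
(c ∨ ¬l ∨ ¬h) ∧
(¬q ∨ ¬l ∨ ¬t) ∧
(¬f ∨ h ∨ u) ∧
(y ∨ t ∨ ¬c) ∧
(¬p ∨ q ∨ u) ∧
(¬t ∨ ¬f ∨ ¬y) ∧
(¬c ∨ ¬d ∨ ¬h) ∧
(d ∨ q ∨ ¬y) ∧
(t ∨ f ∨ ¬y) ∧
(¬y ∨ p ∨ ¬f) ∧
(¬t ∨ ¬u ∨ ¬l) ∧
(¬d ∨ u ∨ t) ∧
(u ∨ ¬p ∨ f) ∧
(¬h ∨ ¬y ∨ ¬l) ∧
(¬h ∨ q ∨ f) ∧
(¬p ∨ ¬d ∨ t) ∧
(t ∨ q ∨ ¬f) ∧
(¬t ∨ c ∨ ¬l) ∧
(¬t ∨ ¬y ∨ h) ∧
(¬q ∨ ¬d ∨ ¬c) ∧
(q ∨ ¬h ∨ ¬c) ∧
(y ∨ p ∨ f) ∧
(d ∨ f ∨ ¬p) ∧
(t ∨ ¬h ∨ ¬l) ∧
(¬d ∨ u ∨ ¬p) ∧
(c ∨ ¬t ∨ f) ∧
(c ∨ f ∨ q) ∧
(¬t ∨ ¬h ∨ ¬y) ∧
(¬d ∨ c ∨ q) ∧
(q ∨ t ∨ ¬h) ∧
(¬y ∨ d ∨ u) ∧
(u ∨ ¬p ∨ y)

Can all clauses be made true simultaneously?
Yes

Yes, the formula is satisfiable.

One satisfying assignment is: d=False, c=False, q=False, u=False, p=False, l=False, f=True, h=True, y=False, t=True

Verification: With this assignment, all 35 clauses evaluate to true.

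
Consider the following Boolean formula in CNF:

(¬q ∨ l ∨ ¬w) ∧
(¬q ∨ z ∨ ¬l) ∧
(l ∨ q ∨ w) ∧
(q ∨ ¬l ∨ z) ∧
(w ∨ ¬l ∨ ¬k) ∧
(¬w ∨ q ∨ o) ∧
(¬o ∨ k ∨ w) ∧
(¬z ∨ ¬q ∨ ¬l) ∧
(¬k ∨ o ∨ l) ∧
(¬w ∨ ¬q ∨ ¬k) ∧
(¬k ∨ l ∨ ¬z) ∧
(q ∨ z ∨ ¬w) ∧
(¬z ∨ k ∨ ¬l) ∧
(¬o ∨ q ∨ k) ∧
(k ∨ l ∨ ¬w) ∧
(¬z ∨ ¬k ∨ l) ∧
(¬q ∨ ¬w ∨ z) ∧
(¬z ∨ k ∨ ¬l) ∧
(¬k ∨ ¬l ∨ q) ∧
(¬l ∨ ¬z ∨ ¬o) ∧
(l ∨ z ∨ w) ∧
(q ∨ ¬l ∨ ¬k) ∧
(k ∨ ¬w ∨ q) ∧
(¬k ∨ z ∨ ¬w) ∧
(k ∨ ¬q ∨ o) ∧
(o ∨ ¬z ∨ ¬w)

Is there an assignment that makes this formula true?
No

No, the formula is not satisfiable.

No assignment of truth values to the variables can make all 26 clauses true simultaneously.

The formula is UNSAT (unsatisfiable).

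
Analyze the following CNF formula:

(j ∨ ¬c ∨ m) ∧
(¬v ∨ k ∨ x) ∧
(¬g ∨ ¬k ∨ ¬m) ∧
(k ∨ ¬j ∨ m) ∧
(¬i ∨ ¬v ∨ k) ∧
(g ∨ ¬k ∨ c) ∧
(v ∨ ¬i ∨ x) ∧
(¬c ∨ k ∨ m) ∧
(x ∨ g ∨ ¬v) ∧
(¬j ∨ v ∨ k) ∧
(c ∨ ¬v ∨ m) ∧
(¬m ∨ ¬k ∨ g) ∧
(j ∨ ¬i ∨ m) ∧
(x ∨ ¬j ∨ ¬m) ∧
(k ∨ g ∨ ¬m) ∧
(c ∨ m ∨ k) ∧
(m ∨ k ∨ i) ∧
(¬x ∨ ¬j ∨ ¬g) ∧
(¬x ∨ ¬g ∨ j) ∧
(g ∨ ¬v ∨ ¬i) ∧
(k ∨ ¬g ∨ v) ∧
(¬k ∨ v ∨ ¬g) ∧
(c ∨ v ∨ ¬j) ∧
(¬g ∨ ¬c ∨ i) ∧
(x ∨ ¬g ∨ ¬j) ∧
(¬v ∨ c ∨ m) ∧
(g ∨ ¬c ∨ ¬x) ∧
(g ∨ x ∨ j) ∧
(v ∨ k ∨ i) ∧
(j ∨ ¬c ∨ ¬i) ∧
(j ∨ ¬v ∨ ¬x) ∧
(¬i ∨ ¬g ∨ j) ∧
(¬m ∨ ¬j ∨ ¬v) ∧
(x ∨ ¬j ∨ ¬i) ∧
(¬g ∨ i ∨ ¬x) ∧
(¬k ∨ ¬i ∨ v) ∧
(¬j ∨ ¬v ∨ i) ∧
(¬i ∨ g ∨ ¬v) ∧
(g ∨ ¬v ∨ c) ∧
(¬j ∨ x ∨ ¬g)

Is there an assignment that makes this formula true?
Yes

Yes, the formula is satisfiable.

One satisfying assignment is: v=False, i=False, g=False, c=True, j=True, m=False, x=False, k=True

Verification: With this assignment, all 40 clauses evaluate to true.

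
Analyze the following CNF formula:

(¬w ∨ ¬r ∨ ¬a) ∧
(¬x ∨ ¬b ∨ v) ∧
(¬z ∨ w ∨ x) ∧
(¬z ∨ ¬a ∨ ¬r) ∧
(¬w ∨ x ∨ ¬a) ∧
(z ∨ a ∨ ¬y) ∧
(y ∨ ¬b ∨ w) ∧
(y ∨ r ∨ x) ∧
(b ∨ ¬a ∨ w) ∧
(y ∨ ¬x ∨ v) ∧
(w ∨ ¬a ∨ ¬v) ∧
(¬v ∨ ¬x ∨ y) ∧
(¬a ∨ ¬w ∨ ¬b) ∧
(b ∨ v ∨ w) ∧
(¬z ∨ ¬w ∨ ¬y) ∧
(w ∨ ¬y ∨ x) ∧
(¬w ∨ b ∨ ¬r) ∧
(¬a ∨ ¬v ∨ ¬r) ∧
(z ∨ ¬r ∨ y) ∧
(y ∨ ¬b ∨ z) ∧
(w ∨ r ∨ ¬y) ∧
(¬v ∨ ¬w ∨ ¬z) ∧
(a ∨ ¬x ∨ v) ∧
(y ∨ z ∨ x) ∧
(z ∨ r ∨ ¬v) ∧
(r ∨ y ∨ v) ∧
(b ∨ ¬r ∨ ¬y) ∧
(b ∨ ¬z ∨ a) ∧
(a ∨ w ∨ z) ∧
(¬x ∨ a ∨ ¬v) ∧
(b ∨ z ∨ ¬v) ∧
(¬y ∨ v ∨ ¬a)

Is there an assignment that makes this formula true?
Yes

Yes, the formula is satisfiable.

One satisfying assignment is: r=True, v=False, w=True, a=False, y=False, b=True, x=False, z=True

Verification: With this assignment, all 32 clauses evaluate to true.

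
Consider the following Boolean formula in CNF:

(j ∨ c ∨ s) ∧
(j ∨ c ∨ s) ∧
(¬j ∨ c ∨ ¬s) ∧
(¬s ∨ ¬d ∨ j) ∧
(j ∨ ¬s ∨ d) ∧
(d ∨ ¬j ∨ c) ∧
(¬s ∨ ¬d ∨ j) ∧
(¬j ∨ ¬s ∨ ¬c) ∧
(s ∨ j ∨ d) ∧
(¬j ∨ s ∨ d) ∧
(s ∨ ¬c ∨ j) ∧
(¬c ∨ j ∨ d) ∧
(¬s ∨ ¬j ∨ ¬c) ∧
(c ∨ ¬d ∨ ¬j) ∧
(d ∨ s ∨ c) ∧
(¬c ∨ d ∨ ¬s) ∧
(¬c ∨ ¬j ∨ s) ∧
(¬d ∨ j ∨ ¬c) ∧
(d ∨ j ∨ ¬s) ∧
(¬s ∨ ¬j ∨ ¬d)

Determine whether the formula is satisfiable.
No

No, the formula is not satisfiable.

No assignment of truth values to the variables can make all 20 clauses true simultaneously.

The formula is UNSAT (unsatisfiable).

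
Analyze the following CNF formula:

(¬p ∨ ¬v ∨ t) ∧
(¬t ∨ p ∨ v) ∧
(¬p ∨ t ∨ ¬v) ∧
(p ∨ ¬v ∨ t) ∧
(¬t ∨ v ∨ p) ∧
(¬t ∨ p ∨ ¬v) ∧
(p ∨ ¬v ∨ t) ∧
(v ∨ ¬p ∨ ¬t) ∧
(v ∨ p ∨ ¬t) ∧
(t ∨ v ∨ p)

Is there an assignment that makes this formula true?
Yes

Yes, the formula is satisfiable.

One satisfying assignment is: t=True, p=True, v=True

Verification: With this assignment, all 10 clauses evaluate to true.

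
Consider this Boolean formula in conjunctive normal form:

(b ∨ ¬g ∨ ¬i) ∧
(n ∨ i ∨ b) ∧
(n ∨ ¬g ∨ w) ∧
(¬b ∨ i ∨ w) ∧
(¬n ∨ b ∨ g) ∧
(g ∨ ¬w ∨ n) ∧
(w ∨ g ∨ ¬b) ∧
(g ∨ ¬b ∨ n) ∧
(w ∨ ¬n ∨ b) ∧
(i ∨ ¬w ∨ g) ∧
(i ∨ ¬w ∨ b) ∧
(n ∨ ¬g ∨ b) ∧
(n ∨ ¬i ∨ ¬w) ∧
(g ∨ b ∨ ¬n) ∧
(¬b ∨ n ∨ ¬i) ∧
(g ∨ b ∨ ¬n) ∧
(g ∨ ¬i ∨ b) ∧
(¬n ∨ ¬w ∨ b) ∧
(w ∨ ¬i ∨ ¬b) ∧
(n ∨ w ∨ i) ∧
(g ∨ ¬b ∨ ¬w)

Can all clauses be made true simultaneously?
Yes

Yes, the formula is satisfiable.

One satisfying assignment is: n=False, i=False, b=True, g=True, w=True

Verification: With this assignment, all 21 clauses evaluate to true.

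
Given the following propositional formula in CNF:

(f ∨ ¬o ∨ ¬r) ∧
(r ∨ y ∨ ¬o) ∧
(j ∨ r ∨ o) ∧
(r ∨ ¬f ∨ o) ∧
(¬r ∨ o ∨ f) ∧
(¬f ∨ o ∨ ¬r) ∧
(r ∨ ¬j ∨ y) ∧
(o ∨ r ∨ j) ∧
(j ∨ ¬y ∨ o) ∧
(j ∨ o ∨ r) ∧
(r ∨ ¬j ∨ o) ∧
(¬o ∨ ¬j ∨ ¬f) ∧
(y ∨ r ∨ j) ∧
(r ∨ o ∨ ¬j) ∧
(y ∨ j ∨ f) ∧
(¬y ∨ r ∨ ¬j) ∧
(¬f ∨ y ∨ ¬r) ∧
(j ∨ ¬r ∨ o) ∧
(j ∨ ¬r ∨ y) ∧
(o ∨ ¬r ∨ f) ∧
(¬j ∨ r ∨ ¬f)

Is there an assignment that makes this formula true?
Yes

Yes, the formula is satisfiable.

One satisfying assignment is: o=True, y=True, r=False, f=False, j=False

Verification: With this assignment, all 21 clauses evaluate to true.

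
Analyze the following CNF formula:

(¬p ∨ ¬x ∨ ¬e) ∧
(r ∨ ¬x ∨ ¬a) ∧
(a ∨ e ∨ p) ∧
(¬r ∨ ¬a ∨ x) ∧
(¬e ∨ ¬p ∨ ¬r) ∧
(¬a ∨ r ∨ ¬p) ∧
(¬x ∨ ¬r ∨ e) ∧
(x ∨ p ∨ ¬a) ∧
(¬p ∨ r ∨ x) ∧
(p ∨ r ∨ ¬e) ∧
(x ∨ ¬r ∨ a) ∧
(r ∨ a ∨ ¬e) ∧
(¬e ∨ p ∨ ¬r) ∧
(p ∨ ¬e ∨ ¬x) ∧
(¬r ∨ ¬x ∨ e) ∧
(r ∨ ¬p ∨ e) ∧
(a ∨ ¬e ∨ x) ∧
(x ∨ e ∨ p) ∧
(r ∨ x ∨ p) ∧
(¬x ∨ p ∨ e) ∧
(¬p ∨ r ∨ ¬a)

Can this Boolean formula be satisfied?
No

No, the formula is not satisfiable.

No assignment of truth values to the variables can make all 21 clauses true simultaneously.

The formula is UNSAT (unsatisfiable).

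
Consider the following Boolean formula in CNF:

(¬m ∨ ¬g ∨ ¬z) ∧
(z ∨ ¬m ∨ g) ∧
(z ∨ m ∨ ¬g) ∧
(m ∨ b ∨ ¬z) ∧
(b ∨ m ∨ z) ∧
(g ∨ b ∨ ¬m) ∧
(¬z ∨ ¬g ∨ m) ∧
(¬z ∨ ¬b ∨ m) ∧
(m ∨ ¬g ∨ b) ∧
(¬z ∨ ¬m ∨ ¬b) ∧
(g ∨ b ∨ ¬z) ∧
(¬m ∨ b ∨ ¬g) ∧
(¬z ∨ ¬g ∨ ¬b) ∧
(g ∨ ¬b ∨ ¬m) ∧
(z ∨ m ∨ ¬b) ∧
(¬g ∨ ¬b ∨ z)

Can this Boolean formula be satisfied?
No

No, the formula is not satisfiable.

No assignment of truth values to the variables can make all 16 clauses true simultaneously.

The formula is UNSAT (unsatisfiable).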